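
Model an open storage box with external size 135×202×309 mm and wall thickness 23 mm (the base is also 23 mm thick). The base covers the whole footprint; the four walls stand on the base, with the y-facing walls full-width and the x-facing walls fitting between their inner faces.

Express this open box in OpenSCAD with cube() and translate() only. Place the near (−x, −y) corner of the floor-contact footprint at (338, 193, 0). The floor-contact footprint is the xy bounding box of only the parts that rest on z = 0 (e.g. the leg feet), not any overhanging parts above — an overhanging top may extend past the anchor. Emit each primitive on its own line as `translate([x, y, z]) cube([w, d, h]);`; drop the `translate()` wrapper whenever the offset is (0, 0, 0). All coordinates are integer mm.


translate([338, 193, 0]) cube([135, 202, 23]);
translate([338, 193, 23]) cube([135, 23, 286]);
translate([338, 372, 23]) cube([135, 23, 286]);
translate([338, 216, 23]) cube([23, 156, 286]);
translate([450, 216, 23]) cube([23, 156, 286]);


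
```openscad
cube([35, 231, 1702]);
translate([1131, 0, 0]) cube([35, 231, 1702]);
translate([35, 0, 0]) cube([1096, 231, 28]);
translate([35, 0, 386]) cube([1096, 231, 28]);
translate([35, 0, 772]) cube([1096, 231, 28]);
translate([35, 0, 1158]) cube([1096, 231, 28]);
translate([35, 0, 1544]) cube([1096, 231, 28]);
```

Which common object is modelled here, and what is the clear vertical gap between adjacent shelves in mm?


A bookshelf. The clear shelf gap is 358 mm.

Two tall side panels with 5 horizontal boards between them — a bookshelf. The first two shelf undersides are at z = 0 and z = 386; with shelf thickness 28, the clear gap is 386 − 0 − 28 = 358 mm.


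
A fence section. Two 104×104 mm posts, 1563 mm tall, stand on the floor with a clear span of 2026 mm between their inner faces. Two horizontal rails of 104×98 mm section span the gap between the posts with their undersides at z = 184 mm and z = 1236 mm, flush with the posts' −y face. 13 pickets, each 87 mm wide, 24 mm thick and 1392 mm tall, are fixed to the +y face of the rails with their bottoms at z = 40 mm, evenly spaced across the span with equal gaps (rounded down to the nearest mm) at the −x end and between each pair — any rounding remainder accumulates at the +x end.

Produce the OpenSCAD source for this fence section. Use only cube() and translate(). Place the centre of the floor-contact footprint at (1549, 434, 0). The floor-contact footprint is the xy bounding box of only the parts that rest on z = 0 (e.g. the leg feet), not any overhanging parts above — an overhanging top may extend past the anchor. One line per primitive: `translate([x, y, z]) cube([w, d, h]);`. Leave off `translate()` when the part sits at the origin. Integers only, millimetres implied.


translate([432, 382, 0]) cube([104, 104, 1563]);
translate([2562, 382, 0]) cube([104, 104, 1563]);
translate([536, 382, 184]) cube([2026, 104, 98]);
translate([536, 382, 1236]) cube([2026, 104, 98]);
translate([599, 486, 40]) cube([87, 24, 1392]);
translate([749, 486, 40]) cube([87, 24, 1392]);
translate([899, 486, 40]) cube([87, 24, 1392]);
translate([1049, 486, 40]) cube([87, 24, 1392]);
translate([1199, 486, 40]) cube([87, 24, 1392]);
translate([1349, 486, 40]) cube([87, 24, 1392]);
translate([1499, 486, 40]) cube([87, 24, 1392]);
translate([1649, 486, 40]) cube([87, 24, 1392]);
translate([1799, 486, 40]) cube([87, 24, 1392]);
translate([1949, 486, 40]) cube([87, 24, 1392]);
translate([2099, 486, 40]) cube([87, 24, 1392]);
translate([2249, 486, 40]) cube([87, 24, 1392]);
translate([2399, 486, 40]) cube([87, 24, 1392]);


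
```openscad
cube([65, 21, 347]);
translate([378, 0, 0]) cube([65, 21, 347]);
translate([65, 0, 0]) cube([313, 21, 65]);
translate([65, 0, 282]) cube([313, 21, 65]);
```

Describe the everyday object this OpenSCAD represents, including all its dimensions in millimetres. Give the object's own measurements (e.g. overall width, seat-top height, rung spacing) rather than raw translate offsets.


A rectangular picture frame lying in the x–z plane (depth along y). The opening is 313 mm wide (x) by 217 mm tall (z), surrounded by a border 65 mm wide on all four sides. The frame is 21 mm deep and is made of two full-height vertical stiles with two horizontal rails fitted between them.


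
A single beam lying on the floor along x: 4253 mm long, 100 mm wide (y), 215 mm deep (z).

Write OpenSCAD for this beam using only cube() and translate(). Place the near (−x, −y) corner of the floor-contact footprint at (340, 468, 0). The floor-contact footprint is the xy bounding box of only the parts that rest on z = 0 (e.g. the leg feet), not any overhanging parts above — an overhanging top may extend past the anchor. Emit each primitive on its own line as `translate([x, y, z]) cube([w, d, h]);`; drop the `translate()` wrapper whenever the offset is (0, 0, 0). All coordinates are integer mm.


translate([340, 468, 0]) cube([4253, 100, 215]);


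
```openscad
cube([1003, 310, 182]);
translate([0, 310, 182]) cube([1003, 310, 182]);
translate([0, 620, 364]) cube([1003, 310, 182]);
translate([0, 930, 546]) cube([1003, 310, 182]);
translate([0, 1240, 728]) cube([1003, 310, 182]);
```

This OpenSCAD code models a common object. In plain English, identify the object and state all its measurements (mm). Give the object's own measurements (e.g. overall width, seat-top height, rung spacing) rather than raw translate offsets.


A straight staircase of 5 solid steps. Each step is 1003 mm wide (x), 310 mm deep (y, the going) and 182 mm tall (the rise). The first step rests on the floor; each subsequent step sits one going further in +y and one rise higher in +z, directly behind and above the previous step with no overlap.


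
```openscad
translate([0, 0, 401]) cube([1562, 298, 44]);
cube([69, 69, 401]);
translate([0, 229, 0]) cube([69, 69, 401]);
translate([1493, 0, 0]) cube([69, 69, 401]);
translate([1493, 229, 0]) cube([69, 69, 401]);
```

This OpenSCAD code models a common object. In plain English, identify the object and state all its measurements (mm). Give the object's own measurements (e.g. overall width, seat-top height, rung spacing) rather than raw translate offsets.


A long wooden bench with a 1562 mm (x) × 298 mm (y) seat, 44 mm thick, its top surface 445 mm above the floor. Four 69 mm square legs at the seat corners, flush with the edges, run from z = 0 to the seat underside.


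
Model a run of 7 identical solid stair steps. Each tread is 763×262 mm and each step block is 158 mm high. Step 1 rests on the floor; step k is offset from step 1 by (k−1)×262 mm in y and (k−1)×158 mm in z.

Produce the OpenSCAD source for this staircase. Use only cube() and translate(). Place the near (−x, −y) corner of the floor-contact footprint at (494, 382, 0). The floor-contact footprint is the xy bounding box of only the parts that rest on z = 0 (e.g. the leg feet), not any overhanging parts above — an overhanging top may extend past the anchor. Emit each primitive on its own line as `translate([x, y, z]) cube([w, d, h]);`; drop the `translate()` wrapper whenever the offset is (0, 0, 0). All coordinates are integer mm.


translate([494, 382, 0]) cube([763, 262, 158]);
translate([494, 644, 158]) cube([763, 262, 158]);
translate([494, 906, 316]) cube([763, 262, 158]);
translate([494, 1168, 474]) cube([763, 262, 158]);
translate([494, 1430, 632]) cube([763, 262, 158]);
translate([494, 1692, 790]) cube([763, 262, 158]);
translate([494, 1954, 948]) cube([763, 262, 158]);


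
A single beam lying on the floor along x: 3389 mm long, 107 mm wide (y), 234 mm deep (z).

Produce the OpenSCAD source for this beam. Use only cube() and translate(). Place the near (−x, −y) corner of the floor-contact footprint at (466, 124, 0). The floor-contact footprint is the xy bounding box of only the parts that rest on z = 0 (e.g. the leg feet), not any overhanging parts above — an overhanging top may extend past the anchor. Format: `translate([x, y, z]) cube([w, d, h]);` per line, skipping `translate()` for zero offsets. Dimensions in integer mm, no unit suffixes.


translate([466, 124, 0]) cube([3389, 107, 234]);


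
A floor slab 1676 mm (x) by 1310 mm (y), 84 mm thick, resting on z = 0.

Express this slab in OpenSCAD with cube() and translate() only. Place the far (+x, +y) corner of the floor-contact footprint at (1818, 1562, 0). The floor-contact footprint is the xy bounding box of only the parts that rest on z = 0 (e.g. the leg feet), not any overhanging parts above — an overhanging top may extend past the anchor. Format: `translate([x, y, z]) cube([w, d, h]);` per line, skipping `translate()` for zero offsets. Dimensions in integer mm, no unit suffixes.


translate([142, 252, 0]) cube([1676, 1310, 84]);


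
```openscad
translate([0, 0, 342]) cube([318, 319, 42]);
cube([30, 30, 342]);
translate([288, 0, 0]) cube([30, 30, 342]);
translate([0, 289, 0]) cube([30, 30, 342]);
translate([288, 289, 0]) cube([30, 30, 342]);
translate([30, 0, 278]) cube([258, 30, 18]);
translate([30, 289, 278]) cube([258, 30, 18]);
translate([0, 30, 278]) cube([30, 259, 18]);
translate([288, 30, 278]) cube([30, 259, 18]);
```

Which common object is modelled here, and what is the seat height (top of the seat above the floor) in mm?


A stool. The seat height is 384 mm.

A 318×319×42 slab at z = 342 on four corner posts — a stool. The seat top is 342 + 42 = 384 mm.


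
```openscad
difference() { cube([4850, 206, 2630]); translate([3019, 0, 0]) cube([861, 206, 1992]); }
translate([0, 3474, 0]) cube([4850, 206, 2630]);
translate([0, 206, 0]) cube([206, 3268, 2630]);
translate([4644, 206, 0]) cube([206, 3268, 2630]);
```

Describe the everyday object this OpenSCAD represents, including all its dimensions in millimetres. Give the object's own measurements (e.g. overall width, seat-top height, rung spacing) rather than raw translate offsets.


A single room: four walls, each 2630 mm tall and 206 mm thick, enclosing an outside footprint 4850×3680 mm (x × y), no floor or roof. The front and back walls (−y and +y sides) run the full x-width; the side walls fit between their inner faces. A door opening 861 mm wide and 1992 mm tall is cut through the front wall from the floor up, its −x edge 3019 mm from the wall's −x end.


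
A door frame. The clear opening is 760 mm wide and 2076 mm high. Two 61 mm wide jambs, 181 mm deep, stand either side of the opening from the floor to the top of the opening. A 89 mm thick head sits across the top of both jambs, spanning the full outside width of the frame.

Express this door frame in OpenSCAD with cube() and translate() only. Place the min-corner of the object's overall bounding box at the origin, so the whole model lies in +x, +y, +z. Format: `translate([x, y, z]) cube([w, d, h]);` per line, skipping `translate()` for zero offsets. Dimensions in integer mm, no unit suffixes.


cube([61, 181, 2076]);
translate([821, 0, 0]) cube([61, 181, 2076]);
translate([0, 0, 2076]) cube([882, 181, 89]);


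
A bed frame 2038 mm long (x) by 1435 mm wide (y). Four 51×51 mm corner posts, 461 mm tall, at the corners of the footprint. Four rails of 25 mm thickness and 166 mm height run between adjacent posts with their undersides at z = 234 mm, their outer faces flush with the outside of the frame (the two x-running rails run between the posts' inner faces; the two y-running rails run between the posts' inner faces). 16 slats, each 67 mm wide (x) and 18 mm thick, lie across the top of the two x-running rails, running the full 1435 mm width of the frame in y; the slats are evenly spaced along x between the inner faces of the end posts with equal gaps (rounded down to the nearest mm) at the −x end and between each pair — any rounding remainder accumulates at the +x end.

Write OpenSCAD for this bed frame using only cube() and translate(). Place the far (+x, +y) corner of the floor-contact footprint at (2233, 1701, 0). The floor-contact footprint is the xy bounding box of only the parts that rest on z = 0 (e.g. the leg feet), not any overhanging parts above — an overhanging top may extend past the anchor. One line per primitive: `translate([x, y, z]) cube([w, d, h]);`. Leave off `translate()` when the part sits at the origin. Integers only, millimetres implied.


translate([195, 266, 0]) cube([51, 51, 461]);
translate([195, 1650, 0]) cube([51, 51, 461]);
translate([2182, 266, 0]) cube([51, 51, 461]);
translate([2182, 1650, 0]) cube([51, 51, 461]);
translate([246, 266, 234]) cube([1936, 25, 166]);
translate([246, 1676, 234]) cube([1936, 25, 166]);
translate([195, 317, 234]) cube([25, 1333, 166]);
translate([2208, 317, 234]) cube([25, 1333, 166]);
translate([296, 266, 400]) cube([67, 1435, 18]);
translate([413, 266, 400]) cube([67, 1435, 18]);
translate([530, 266, 400]) cube([67, 1435, 18]);
translate([647, 266, 400]) cube([67, 1435, 18]);
translate([764, 266, 400]) cube([67, 1435, 18]);
translate([881, 266, 400]) cube([67, 1435, 18]);
translate([998, 266, 400]) cube([67, 1435, 18]);
translate([1115, 266, 400]) cube([67, 1435, 18]);
translate([1232, 266, 400]) cube([67, 1435, 18]);
translate([1349, 266, 400]) cube([67, 1435, 18]);
translate([1466, 266, 400]) cube([67, 1435, 18]);
translate([1583, 266, 400]) cube([67, 1435, 18]);
translate([1700, 266, 400]) cube([67, 1435, 18]);
translate([1817, 266, 400]) cube([67, 1435, 18]);
translate([1934, 266, 400]) cube([67, 1435, 18]);
translate([2051, 266, 400]) cube([67, 1435, 18]);


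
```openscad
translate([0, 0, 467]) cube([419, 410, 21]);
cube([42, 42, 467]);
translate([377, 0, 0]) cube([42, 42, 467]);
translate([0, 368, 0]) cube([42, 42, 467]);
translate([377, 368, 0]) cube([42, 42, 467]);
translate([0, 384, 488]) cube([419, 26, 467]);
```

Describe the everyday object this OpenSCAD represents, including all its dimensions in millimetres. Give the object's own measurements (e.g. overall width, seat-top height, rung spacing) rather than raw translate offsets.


A chair. The seat is a 419×410×21 mm slab with its top at z = 488 mm, on four 42×42 mm corner legs (flush with the seat edges, standing on z = 0). A flat backrest 26 mm thick, 467 mm tall, spans the full seat width and rises from the seat top along its +y edge, rear face flush with the rear of the seat.


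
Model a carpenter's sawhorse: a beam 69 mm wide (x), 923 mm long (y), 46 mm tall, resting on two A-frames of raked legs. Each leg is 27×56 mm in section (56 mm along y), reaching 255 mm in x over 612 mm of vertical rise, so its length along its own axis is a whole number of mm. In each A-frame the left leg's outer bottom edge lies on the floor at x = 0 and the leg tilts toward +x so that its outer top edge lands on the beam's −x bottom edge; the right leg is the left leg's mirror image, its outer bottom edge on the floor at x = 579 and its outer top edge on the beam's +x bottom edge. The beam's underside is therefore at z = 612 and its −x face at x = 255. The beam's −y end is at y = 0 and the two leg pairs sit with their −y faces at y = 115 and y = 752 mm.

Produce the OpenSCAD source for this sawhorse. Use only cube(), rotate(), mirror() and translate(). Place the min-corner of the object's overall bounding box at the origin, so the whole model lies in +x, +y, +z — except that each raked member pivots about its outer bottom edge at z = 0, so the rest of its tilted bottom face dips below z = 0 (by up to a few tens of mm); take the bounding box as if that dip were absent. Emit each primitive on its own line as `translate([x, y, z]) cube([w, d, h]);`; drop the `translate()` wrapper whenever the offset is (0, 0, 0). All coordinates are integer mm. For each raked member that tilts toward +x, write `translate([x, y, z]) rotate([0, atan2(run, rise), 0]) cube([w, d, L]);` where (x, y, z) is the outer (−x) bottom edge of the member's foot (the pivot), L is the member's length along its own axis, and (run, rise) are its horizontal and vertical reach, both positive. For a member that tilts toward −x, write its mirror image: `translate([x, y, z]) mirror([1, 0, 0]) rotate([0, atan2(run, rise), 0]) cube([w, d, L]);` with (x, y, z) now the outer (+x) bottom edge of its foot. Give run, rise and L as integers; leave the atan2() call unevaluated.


translate([255, 0, 612]) cube([69, 923, 46]);
translate([0, 115, 0]) rotate([0, atan2(255, 612), 0]) cube([27, 56, 663]);
translate([579, 115, 0]) mirror([1, 0, 0]) rotate([0, atan2(255, 612), 0]) cube([27, 56, 663]);
translate([0, 752, 0]) rotate([0, atan2(255, 612), 0]) cube([27, 56, 663]);
translate([579, 752, 0]) mirror([1, 0, 0]) rotate([0, atan2(255, 612), 0]) cube([27, 56, 663]);


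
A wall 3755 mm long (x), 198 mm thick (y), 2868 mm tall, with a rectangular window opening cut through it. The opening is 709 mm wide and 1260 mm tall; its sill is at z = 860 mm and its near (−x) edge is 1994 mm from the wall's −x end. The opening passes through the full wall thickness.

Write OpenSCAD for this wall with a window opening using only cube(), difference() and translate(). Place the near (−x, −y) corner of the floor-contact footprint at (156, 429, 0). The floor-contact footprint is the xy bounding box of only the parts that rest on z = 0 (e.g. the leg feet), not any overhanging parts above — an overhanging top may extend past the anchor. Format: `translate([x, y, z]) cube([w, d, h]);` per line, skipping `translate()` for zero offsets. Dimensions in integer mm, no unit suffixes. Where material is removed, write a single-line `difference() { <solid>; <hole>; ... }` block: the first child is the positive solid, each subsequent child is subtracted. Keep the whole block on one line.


difference() { translate([156, 429, 0]) cube([3755, 198, 2868]); translate([2150, 429, 860]) cube([709, 198, 1260]); }


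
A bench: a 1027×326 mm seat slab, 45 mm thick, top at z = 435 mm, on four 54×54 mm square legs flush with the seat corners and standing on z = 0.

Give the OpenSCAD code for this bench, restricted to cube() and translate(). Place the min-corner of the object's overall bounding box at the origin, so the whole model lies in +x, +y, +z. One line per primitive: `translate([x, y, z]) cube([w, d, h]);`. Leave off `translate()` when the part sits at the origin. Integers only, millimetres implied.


translate([0, 0, 390]) cube([1027, 326, 45]);
cube([54, 54, 390]);
translate([0, 272, 0]) cube([54, 54, 390]);
translate([973, 0, 0]) cube([54, 54, 390]);
translate([973, 272, 0]) cube([54, 54, 390]);


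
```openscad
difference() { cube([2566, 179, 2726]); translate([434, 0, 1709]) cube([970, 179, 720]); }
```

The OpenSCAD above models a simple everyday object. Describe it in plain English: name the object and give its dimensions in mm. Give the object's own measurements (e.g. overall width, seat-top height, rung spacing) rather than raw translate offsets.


A wall 2566 mm long (x), 179 mm thick (y), 2726 mm tall, with a rectangular window opening cut through it. The opening is 970 mm wide and 720 mm tall; its sill is at z = 1709 mm and its near (−x) edge is 434 mm from the wall's −x end. The opening passes through the full wall thickness.


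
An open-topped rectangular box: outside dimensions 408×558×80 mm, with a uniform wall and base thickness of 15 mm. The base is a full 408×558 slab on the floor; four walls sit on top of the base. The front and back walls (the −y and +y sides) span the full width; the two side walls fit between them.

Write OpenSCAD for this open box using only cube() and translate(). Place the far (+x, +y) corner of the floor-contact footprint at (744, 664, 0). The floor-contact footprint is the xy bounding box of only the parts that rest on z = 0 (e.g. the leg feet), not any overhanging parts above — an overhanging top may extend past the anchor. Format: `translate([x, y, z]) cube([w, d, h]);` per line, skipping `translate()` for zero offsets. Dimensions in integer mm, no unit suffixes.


translate([336, 106, 0]) cube([408, 558, 15]);
translate([336, 106, 15]) cube([408, 15, 65]);
translate([336, 649, 15]) cube([408, 15, 65]);
translate([336, 121, 15]) cube([15, 528, 65]);
translate([729, 121, 15]) cube([15, 528, 65]);


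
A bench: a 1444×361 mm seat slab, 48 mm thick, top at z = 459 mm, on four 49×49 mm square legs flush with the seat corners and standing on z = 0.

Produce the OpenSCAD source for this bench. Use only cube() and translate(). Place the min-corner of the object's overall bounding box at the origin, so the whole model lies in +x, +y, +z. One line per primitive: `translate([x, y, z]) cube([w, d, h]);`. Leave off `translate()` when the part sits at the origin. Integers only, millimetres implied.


translate([0, 0, 411]) cube([1444, 361, 48]);
cube([49, 49, 411]);
translate([0, 312, 0]) cube([49, 49, 411]);
translate([1395, 0, 0]) cube([49, 49, 411]);
translate([1395, 312, 0]) cube([49, 49, 411]);


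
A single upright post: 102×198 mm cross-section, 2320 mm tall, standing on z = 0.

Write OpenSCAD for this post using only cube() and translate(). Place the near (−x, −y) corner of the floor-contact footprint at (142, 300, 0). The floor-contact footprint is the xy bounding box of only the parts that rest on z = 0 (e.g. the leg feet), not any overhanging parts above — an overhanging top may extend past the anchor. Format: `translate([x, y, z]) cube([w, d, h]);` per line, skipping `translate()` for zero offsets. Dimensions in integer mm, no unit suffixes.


translate([142, 300, 0]) cube([102, 198, 2320]);


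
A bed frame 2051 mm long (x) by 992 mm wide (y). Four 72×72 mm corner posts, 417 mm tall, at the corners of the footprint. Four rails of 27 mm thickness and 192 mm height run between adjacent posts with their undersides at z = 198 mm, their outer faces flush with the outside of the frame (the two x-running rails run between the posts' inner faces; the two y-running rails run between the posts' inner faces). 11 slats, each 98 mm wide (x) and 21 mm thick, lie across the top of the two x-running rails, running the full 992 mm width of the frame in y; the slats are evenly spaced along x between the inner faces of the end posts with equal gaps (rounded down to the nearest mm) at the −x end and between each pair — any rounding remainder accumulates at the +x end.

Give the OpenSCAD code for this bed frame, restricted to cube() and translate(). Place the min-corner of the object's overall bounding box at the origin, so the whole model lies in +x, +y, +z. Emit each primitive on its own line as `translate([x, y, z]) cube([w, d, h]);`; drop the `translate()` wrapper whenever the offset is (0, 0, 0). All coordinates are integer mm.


cube([72, 72, 417]);
translate([0, 920, 0]) cube([72, 72, 417]);
translate([1979, 0, 0]) cube([72, 72, 417]);
translate([1979, 920, 0]) cube([72, 72, 417]);
translate([72, 0, 198]) cube([1907, 27, 192]);
translate([72, 965, 198]) cube([1907, 27, 192]);
translate([0, 72, 198]) cube([27, 848, 192]);
translate([2024, 72, 198]) cube([27, 848, 192]);
translate([141, 0, 390]) cube([98, 992, 21]);
translate([308, 0, 390]) cube([98, 992, 21]);
translate([475, 0, 390]) cube([98, 992, 21]);
translate([642, 0, 390]) cube([98, 992, 21]);
translate([809, 0, 390]) cube([98, 992, 21]);
translate([976, 0, 390]) cube([98, 992, 21]);
translate([1143, 0, 390]) cube([98, 992, 21]);
translate([1310, 0, 390]) cube([98, 992, 21]);
translate([1477, 0, 390]) cube([98, 992, 21]);
translate([1644, 0, 390]) cube([98, 992, 21]);
translate([1811, 0, 390]) cube([98, 992, 21]);


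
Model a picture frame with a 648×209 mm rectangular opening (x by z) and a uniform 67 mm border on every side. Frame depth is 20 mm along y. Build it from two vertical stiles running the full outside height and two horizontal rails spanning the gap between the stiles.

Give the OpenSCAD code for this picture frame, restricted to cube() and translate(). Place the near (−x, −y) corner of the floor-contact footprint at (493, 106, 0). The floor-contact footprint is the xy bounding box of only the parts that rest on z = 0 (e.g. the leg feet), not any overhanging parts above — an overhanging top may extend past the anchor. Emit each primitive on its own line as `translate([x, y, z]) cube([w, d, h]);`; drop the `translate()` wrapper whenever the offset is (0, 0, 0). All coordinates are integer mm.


translate([493, 106, 0]) cube([67, 20, 343]);
translate([1208, 106, 0]) cube([67, 20, 343]);
translate([560, 106, 0]) cube([648, 20, 67]);
translate([560, 106, 276]) cube([648, 20, 67]);


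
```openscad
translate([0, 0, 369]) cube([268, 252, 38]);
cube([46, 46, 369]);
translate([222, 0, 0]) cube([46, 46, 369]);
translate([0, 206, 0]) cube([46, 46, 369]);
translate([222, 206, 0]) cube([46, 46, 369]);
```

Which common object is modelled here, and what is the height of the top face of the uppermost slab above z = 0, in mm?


A stool. The seat height is 407 mm.

A 268×252×38 slab at z = 369 on four corner posts — a stool. The seat top is 369 + 38 = 407 mm.


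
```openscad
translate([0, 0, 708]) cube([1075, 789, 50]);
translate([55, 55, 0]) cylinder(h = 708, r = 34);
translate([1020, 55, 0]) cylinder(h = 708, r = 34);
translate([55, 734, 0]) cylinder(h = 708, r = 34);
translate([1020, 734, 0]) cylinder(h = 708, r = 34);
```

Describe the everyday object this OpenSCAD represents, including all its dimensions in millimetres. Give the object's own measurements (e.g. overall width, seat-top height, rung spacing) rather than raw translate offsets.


A rectangular dining table. The top is 1075×789×50 mm with its upper surface at z = 758 mm. It stands on four round legs of 68 mm diameter, each leg's bounding box inset 21 mm from the nearest pair of top edges, running from the floor to the underside of the top.


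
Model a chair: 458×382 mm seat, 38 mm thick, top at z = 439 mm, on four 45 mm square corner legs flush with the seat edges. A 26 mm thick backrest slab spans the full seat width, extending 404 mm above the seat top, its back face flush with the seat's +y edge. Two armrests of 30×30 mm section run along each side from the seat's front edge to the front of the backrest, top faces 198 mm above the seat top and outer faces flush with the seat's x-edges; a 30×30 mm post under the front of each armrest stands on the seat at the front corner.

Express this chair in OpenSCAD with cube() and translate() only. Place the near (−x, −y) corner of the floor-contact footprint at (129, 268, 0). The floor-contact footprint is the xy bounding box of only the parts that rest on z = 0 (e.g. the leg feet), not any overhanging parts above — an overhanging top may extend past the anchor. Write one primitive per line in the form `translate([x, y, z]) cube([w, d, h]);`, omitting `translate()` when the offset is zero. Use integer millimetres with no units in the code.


// leg_h = 439 - 38 = 401
// arm post h = 198 - 30 = 168
translate([129, 268, 401]) cube([458, 382, 38]);
translate([129, 268, 0]) cube([45, 45, 401]);
translate([542, 268, 0]) cube([45, 45, 401]);
translate([129, 605, 0]) cube([45, 45, 401]);
translate([542, 605, 0]) cube([45, 45, 401]);
translate([129, 624, 439]) cube([458, 26, 404]);
translate([129, 268, 607]) cube([30, 356, 30]);
translate([557, 268, 607]) cube([30, 356, 30]);
translate([129, 268, 439]) cube([30, 30, 168]);
translate([557, 268, 439]) cube([30, 30, 168]);


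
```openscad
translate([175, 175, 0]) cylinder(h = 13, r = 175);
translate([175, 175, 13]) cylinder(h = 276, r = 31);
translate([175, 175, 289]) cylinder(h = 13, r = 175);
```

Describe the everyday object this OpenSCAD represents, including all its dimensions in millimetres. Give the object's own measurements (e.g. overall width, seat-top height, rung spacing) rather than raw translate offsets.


A spool: two coaxial disc flanges of radius 175 mm and thickness 13 mm, joined by a core cylinder of radius 31 mm and height 276 mm. The lower flange rests on z = 0 and the three cylinders share a vertical axis.


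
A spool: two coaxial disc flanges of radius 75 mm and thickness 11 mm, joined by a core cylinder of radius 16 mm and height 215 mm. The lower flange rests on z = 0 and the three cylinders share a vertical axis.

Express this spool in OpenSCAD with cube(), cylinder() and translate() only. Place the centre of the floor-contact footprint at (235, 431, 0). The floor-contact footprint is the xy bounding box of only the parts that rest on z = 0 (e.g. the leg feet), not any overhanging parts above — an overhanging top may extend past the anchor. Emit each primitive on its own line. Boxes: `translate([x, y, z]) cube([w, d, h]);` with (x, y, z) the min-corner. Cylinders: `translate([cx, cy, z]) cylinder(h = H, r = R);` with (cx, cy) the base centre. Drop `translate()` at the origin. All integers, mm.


translate([235, 431, 0]) cylinder(h = 11, r = 75);
translate([235, 431, 11]) cylinder(h = 215, r = 16);
translate([235, 431, 226]) cylinder(h = 11, r = 75);


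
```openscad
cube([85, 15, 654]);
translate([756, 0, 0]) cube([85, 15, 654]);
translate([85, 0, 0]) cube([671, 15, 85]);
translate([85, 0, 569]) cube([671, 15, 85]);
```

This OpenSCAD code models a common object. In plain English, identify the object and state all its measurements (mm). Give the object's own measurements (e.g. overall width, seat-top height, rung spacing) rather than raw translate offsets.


A rectangular picture frame lying in the x–z plane (depth along y). The opening is 671 mm wide (x) by 484 mm tall (z), surrounded by a border 85 mm wide on all four sides. The frame is 15 mm deep and is made of two full-height vertical stiles with two horizontal rails fitted between them.


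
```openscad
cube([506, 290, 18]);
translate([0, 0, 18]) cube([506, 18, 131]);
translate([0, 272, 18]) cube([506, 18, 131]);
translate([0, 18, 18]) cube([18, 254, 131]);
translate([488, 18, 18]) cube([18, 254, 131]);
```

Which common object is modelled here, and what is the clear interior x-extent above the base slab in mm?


An open box. The internal width is 470 mm.

A 506×290 base slab with four walls standing on it — an open box. The base is 506 mm wide and the walls are 18 mm thick, so the internal width is 506 − 2 × 18 = 470 mm.


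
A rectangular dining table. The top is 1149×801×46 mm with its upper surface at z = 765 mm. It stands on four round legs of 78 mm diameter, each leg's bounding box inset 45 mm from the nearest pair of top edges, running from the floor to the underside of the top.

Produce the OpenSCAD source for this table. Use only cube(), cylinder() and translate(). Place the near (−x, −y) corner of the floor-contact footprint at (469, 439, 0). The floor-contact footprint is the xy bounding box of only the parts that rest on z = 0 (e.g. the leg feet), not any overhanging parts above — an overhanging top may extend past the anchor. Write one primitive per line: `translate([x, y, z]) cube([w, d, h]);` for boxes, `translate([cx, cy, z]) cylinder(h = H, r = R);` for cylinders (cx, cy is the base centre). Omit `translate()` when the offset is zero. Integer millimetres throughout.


translate([424, 394, 719]) cube([1149, 801, 46]);
translate([508, 478, 0]) cylinder(h = 719, r = 39);
translate([1489, 478, 0]) cylinder(h = 719, r = 39);
translate([508, 1111, 0]) cylinder(h = 719, r = 39);
translate([1489, 1111, 0]) cylinder(h = 719, r = 39);


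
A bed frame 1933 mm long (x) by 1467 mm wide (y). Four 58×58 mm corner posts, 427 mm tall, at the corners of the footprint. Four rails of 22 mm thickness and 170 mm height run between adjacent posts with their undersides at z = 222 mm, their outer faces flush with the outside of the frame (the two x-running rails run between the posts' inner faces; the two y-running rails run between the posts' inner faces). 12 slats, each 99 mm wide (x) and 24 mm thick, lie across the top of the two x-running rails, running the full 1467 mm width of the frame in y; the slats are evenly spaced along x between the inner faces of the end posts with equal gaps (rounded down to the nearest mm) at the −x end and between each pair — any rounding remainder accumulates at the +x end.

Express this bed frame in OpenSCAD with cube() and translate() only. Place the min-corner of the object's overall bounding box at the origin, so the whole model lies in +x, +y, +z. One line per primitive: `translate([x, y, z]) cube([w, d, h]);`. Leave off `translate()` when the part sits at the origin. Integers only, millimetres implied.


cube([58, 58, 427]);
translate([0, 1409, 0]) cube([58, 58, 427]);
translate([1875, 0, 0]) cube([58, 58, 427]);
translate([1875, 1409, 0]) cube([58, 58, 427]);
translate([58, 0, 222]) cube([1817, 22, 170]);
translate([58, 1445, 222]) cube([1817, 22, 170]);
translate([0, 58, 222]) cube([22, 1351, 170]);
translate([1911, 58, 222]) cube([22, 1351, 170]);
translate([106, 0, 392]) cube([99, 1467, 24]);
translate([253, 0, 392]) cube([99, 1467, 24]);
translate([400, 0, 392]) cube([99, 1467, 24]);
translate([547, 0, 392]) cube([99, 1467, 24]);
translate([694, 0, 392]) cube([99, 1467, 24]);
translate([841, 0, 392]) cube([99, 1467, 24]);
translate([988, 0, 392]) cube([99, 1467, 24]);
translate([1135, 0, 392]) cube([99, 1467, 24]);
translate([1282, 0, 392]) cube([99, 1467, 24]);
translate([1429, 0, 392]) cube([99, 1467, 24]);
translate([1576, 0, 392]) cube([99, 1467, 24]);
translate([1723, 0, 392]) cube([99, 1467, 24]);


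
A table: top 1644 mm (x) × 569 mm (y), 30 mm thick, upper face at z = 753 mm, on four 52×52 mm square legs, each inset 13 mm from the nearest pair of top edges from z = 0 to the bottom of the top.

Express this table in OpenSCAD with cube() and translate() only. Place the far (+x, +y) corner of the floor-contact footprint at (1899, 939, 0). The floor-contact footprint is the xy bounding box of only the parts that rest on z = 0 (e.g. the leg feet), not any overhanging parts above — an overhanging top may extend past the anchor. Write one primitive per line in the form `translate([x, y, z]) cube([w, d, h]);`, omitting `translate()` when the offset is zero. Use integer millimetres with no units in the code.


translate([268, 383, 723]) cube([1644, 569, 30]);
translate([281, 396, 0]) cube([52, 52, 723]);
translate([1847, 396, 0]) cube([52, 52, 723]);
translate([281, 887, 0]) cube([52, 52, 723]);
translate([1847, 887, 0]) cube([52, 52, 723]);


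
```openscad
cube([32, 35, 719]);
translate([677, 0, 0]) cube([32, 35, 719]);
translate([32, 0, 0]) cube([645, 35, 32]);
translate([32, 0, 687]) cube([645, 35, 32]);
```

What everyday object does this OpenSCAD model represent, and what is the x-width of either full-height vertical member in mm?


A picture frame. The border width is 32 mm.

Four thin pieces enclosing a rectangular opening — a picture frame. The two full-height stiles are 719 mm tall; the top rail sits at z = 687 and is 32 mm tall, so the border above the opening is 719 − 687 = 32 mm, matching the stile x-width.


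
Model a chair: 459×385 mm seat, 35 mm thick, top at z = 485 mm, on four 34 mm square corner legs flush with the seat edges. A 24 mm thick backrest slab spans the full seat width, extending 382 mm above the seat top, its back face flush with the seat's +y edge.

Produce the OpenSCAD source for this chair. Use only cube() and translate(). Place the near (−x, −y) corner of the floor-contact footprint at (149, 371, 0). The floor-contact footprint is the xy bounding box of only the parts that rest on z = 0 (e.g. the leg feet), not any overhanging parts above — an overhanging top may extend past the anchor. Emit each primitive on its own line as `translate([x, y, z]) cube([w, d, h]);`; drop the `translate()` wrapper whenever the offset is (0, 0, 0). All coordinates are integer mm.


translate([149, 371, 450]) cube([459, 385, 35]);
translate([149, 371, 0]) cube([34, 34, 450]);
translate([574, 371, 0]) cube([34, 34, 450]);
translate([149, 722, 0]) cube([34, 34, 450]);
translate([574, 722, 0]) cube([34, 34, 450]);
translate([149, 732, 485]) cube([459, 24, 382]);


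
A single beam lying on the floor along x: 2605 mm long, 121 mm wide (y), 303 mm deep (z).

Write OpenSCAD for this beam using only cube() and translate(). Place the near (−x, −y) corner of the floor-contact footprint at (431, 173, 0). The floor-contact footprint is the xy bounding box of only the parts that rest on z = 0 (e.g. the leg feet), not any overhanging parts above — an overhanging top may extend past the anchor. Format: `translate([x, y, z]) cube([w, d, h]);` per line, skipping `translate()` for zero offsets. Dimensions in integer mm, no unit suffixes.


translate([431, 173, 0]) cube([2605, 121, 303]);


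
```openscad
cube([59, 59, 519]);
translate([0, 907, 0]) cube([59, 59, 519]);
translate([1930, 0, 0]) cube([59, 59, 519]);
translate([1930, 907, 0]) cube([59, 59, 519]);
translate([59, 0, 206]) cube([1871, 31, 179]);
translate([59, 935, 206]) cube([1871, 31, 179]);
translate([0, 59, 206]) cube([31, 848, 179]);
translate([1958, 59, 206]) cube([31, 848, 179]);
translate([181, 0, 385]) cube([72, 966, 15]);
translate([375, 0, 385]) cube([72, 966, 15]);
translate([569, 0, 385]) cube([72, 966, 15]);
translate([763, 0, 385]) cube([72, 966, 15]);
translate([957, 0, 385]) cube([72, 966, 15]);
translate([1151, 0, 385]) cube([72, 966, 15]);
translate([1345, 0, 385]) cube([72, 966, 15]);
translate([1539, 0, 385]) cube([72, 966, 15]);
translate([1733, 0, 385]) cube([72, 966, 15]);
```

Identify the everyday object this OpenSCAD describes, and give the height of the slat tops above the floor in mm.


A bed frame. The slat-top height is 400 mm.

Four posts, four rails, and a row of slats — a bed frame. Slats sit on the rails at z = 206 + 179 = 385; with slat thickness 15, the top is 400 mm.


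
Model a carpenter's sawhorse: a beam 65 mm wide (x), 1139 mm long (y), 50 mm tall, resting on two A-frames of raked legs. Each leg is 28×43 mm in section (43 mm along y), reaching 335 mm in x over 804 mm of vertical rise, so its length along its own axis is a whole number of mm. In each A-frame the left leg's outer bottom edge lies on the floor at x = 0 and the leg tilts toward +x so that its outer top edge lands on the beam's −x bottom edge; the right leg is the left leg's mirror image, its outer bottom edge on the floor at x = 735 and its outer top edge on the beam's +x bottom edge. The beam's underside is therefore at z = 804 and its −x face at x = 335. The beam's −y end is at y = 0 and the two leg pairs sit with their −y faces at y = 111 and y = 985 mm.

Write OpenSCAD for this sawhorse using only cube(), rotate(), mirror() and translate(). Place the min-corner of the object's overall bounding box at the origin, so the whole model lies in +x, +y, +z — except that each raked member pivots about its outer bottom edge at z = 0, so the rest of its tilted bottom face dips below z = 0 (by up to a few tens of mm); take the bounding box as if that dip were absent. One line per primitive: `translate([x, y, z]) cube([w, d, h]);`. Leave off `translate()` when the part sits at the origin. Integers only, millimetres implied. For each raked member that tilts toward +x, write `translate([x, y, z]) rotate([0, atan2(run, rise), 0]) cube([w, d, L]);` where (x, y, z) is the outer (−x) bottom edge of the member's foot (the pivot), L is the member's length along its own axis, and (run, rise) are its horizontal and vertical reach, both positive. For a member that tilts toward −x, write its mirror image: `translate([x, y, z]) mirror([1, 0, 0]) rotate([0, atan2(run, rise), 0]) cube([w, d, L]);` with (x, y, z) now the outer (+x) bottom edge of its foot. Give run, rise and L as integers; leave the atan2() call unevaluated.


translate([335, 0, 804]) cube([65, 1139, 50]);
translate([0, 111, 0]) rotate([0, atan2(335, 804), 0]) cube([28, 43, 871]);
translate([735, 111, 0]) mirror([1, 0, 0]) rotate([0, atan2(335, 804), 0]) cube([28, 43, 871]);
translate([0, 985, 0]) rotate([0, atan2(335, 804), 0]) cube([28, 43, 871]);
translate([735, 985, 0]) mirror([1, 0, 0]) rotate([0, atan2(335, 804), 0]) cube([28, 43, 871]);


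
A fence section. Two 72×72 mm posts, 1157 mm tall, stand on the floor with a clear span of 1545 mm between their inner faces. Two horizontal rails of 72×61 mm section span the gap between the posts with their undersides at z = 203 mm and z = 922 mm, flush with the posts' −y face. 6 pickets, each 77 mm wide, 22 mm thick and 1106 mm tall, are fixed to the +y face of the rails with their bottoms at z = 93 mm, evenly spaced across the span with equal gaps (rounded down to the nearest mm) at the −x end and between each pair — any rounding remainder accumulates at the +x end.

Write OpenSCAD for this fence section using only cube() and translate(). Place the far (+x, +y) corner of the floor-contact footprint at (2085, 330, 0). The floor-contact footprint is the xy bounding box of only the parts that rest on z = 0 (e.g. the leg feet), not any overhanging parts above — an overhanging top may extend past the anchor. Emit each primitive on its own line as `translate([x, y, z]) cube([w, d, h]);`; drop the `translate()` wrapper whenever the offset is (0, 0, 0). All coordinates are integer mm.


translate([396, 258, 0]) cube([72, 72, 1157]);
translate([2013, 258, 0]) cube([72, 72, 1157]);
translate([468, 258, 203]) cube([1545, 72, 61]);
translate([468, 258, 922]) cube([1545, 72, 61]);
translate([622, 330, 93]) cube([77, 22, 1106]);
translate([853, 330, 93]) cube([77, 22, 1106]);
translate([1084, 330, 93]) cube([77, 22, 1106]);
translate([1315, 330, 93]) cube([77, 22, 1106]);
translate([1546, 330, 93]) cube([77, 22, 1106]);
translate([1777, 330, 93]) cube([77, 22, 1106]);
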